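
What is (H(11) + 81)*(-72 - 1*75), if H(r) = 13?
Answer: -13818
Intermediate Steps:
(H(11) + 81)*(-72 - 1*75) = (13 + 81)*(-72 - 1*75) = 94*(-72 - 75) = 94*(-147) = -13818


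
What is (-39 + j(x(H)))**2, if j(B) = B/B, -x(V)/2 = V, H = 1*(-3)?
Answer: 1444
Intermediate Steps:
H = -3
x(V) = -2*V
j(B) = 1
(-39 + j(x(H)))**2 = (-39 + 1)**2 = (-38)**2 = 1444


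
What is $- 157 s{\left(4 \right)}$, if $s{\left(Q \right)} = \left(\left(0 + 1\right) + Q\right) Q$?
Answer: $-3140$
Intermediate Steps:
$s{\left(Q \right)} = Q \left(1 + Q\right)$ ($s{\left(Q \right)} = \left(1 + Q\right) Q = Q \left(1 + Q\right)$)
$- 157 s{\left(4 \right)} = - 157 \cdot 4 \left(1 + 4\right) = - 157 \cdot 4 \cdot 5 = \left(-157\right) 20 = -3140$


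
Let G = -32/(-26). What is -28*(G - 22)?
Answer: 7560/13 ≈ 581.54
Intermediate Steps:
G = 16/13 (G = -32*(-1/26) = 16/13 ≈ 1.2308)
-28*(G - 22) = -28*(16/13 - 22) = -28*(-270/13) = 7560/13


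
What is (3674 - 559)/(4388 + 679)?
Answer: 3115/5067 ≈ 0.61476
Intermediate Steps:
(3674 - 559)/(4388 + 679) = 3115/5067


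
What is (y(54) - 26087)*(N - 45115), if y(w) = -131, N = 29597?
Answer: 406850924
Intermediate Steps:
(y(54) - 26087)*(N - 45115) = (-131 - 26087)*(29597 - 45115) = -26218*(-15518) = 406850924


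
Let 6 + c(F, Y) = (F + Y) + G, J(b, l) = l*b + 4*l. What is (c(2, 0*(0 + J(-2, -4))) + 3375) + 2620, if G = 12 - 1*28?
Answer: 5975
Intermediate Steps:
J(b, l) = 4*l + b*l (J(b, l) = b*l + 4*l = 4*l + b*l)
G = -16 (G = 12 - 28 = -16)
c(F, Y) = -22 + F + Y (c(F, Y) = -6 + ((F + Y) - 16) = -6 + (-16 + F + Y) = -22 + F + Y)
(c(2, 0*(0 + J(-2, -4))) + 3375) + 2620 = ((-22 + 2 + 0*(0 - 4*(4 - 2))) + 3375) + 2620 = ((-22 + 2 + 0*(0 - 4*2)) + 3375) + 2620 = ((-22 + 2 + 0*(0 - 8)) + 3375) + 2620 = ((-22 + 2 + 0*(-8)) + 3375) + 2620 = ((-22 + 2 + 0) + 3375) + 2620 = (-20 + 3375) + 2620 = 3355 + 2620 = 5975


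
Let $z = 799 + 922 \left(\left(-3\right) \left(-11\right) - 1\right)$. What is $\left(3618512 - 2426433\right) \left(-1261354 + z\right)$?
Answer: $-1467510045029$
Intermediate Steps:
$z = 30303$ ($z = 799 + 922 \left(33 - 1\right) = 799 + 922 \cdot 32 = 799 + 29504 = 30303$)
$\left(3618512 - 2426433\right) \left(-1261354 + z\right) = \left(3618512 - 2426433\right) \left(-1261354 + 30303\right) = 1192079 \left(-1231051\right) = -1467510045029$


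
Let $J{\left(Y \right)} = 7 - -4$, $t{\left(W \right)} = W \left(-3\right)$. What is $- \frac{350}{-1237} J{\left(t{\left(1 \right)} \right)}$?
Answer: $\frac{3850}{1237} \approx 3.1124$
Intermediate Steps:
$t{\left(W \right)} = - 3 W$
$J{\left(Y \right)} = 11$ ($J{\left(Y \right)} = 7 + 4 = 11$)
$- \frac{350}{-1237} J{\left(t{\left(1 \right)} \right)} = - \frac{350}{-1237} \cdot 11 = \left(-350\right) \left(- \frac{1}{1237}\right) 11 = \frac{350}{1237} \cdot 11 = \frac{3850}{1237}$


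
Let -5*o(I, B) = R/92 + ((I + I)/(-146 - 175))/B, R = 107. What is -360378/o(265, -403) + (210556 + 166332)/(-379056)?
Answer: 1016106640666060369/658164456582 ≈ 1.5439e+6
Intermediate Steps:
o(I, B) = -107/460 + 2*I/(1605*B) (o(I, B) = -(107/92 + ((I + I)/(-146 - 175))/B)/5 = -(107*(1/92) + ((2*I)/(-321))/B)/5 = -(107/92 + ((2*I)*(-1/321))/B)/5 = -(107/92 + (-2*I/321)/B)/5 = -(107/92 - 2*I/(321*B))/5 = -107/460 + 2*I/(1605*B))
-360378/o(265, -403) + (210556 + 166332)/(-379056) = -360378*(-59506980/(-34347*(-403) + 184*265)) + (210556 + 166332)/(-379056) = -360378*(-59506980/(13841841 + 48760)) + 376888*(-1/379056) = -360378/((1/147660)*(-1/403)*13890601) - 47111/47382 = -360378/(-13890601/59506980) - 47111/47382 = -360378*(-59506980/13890601) - 47111/47382 = 21445006438440/13890601 - 47111/47382 = 1016106640666060369/658164456582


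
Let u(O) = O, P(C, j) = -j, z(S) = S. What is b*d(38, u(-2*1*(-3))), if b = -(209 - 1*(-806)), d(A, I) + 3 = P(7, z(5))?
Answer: 8120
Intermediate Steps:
d(A, I) = -8 (d(A, I) = -3 - 1*5 = -3 - 5 = -8)
b = -1015 (b = -(209 + 806) = -1*1015 = -1015)
b*d(38, u(-2*1*(-3))) = -1015*(-8) = 8120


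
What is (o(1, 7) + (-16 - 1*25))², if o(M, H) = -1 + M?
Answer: 1681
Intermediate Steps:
(o(1, 7) + (-16 - 1*25))² = ((-1 + 1) + (-16 - 1*25))² = (0 + (-16 - 25))² = (0 - 41)² = (-41)² = 1681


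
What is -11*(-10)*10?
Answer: 1100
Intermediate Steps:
-11*(-10)*10 = 110*10 = 1100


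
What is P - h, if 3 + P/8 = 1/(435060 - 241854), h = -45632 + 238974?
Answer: -18679735694/96603 ≈ -1.9337e+5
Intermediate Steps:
h = 193342
P = -2318468/96603 (P = -24 + 8/(435060 - 241854) = -24 + 8/193206 = -24 + 8*(1/193206) = -24 + 4/96603 = -2318468/96603 ≈ -24.000)
P - h = -2318468/96603 - 1*193342 = -2318468/96603 - 193342 = -18679735694/96603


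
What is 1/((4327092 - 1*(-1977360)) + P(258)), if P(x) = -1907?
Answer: 1/6302545 ≈ 1.5867e-7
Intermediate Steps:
1/((4327092 - 1*(-1977360)) + P(258)) = 1/((4327092 - 1*(-1977360)) - 1907) = 1/((4327092 + 1977360) - 1907) = 1/(6304452 - 1907) = 1/6302545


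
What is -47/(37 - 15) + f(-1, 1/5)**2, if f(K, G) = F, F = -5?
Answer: 503/22 ≈ 22.864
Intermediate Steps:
f(K, G) = -5
-47/(37 - 15) + f(-1, 1/5)**2 = -47/(37 - 15) + (-5)**2 = -47/22 + 25 = 503/22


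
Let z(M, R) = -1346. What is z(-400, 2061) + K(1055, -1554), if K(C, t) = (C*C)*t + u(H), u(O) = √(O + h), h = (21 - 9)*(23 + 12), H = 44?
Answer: -1729642196 + 4*√29 ≈ -1.7296e+9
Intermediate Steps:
h = 420 (h = 12*35 = 420)
u(O) = √(420 + O) (u(O) = √(O + 420) = √(420 + O))
K(C, t) = 4*√29 + t*C² (K(C, t) = (C*C)*t + √(420 + 44) = C²*t + √464 = t*C² + 4*√29 = 4*√29 + t*C²)
z(-400, 2061) + K(1055, -1554) = -1346 + (4*√29 - 1554*1055²) = -1346 + (4*√29 - 1554*1113025) = -1346 + (4*√29 - 1729640850) = -1346 + (-1729640850 + 4*√29) = -1729642196 + 4*√29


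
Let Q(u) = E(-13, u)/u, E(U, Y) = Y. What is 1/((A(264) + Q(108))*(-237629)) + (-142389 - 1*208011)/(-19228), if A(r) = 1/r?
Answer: 5516318336952/302704889795 ≈ 18.223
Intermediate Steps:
Q(u) = 1 (Q(u) = u/u = 1)
1/((A(264) + Q(108))*(-237629)) + (-142389 - 1*208011)/(-19228) = 1/((1/264 + 1)*(-237629)) + (-142389 - 1*208011)/(-19228) = -1/237629/(1/264 + 1) + (-142389 - 208011)*(-1/19228) = -1/237629/(265/264) - 350400*(-1/19228) = (264/265)*(-1/237629) + 87600/4807 = -264/62971685 + 87600/4807 = 5516318336952/302704889795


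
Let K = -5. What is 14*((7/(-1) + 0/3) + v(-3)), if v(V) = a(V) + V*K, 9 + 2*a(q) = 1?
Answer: 56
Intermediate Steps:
a(q) = -4 (a(q) = -9/2 + (1/2)*1 = -9/2 + 1/2 = -4)
v(V) = -4 - 5*V (v(V) = -4 + V*(-5) = -4 - 5*V)
14*((7/(-1) + 0/3) + v(-3)) = 14*((7/(-1) + 0/3) + (-4 - 5*(-3))) = 14*((7*(-1) + 0*(1/3)) + (-4 + 15)) = 14*((-7 + 0) + 11) = 14*(-7 + 11) = 14*4 = 56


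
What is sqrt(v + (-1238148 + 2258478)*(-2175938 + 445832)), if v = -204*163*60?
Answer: 30*I*sqrt(1961423389) ≈ 1.3286e+6*I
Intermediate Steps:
v = -1995120 (v = -33252*60 = -1995120)
sqrt(v + (-1238148 + 2258478)*(-2175938 + 445832)) = sqrt(-1995120 + (-1238148 + 2258478)*(-2175938 + 445832)) = sqrt(-1995120 + 1020330*(-1730106)) = sqrt(-1995120 - 1765279054980) = sqrt(-1765281050100) = 30*I*sqrt(1961423389)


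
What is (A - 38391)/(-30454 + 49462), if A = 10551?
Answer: -145/99 ≈ -1.4646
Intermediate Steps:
(A - 38391)/(-30454 + 49462) = (10551 - 38391)/(-30454 + 49462) = -27840/19008 = -27840*1/19008 = -145/99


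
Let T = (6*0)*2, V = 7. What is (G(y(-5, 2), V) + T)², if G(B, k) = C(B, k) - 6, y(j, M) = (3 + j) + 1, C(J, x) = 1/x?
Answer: 1681/49 ≈ 34.306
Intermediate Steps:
T = 0 (T = 0*2 = 0)
y(j, M) = 4 + j
G(B, k) = -6 + 1/k (G(B, k) = 1/k - 6 = -6 + 1/k)
(G(y(-5, 2), V) + T)² = ((-6 + 1/7) + 0)² = ((-6 + ⅐) + 0)² = (-41/7 + 0)² = (-41/7)² = 1681/49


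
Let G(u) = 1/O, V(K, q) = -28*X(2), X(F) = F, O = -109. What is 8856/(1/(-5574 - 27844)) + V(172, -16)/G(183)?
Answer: -295943704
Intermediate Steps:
V(K, q) = -56 (V(K, q) = -28*2 = -56)
G(u) = -1/109 (G(u) = 1/(-109) = -1/109)
8856/(1/(-5574 - 27844)) + V(172, -16)/G(183) = 8856/(1/(-5574 - 27844)) - 56/(-1/109) = 8856/(1/(-33418)) - 56*(-109) = 8856/(-1/33418) + 6104 = 8856*(-33418) + 6104 = -295949808 + 6104 = -295943704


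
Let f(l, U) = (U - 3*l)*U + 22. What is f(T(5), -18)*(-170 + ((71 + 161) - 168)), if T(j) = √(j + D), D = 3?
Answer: -36676 - 11448*√2 ≈ -52866.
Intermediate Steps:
T(j) = √(3 + j) (T(j) = √(j + 3) = √(3 + j))
f(l, U) = 22 + U*(U - 3*l) (f(l, U) = U*(U - 3*l) + 22 = 22 + U*(U - 3*l))
f(T(5), -18)*(-170 + ((71 + 161) - 168)) = (22 + (-18)² - 3*(-18)*√(3 + 5))*(-170 + ((71 + 161) - 168)) = (22 + 324 - 3*(-18)*√8)*(-170 + (232 - 168)) = (22 + 324 - 3*(-18)*2*√2)*(-170 + 64) = (22 + 324 + 108*√2)*(-106) = (346 + 108*√2)*(-106) = -36676 - 11448*√2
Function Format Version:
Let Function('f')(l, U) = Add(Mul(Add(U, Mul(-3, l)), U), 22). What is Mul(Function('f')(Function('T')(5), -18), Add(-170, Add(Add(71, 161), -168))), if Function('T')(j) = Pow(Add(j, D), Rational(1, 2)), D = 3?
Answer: Add(-36676, Mul(-11448, Pow(2, Rational(1, 2)))) ≈ -52866.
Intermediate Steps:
Function('T')(j) = Pow(Add(3, j), Rational(1, 2)) (Function('T')(j) = Pow(Add(j, 3), Rational(1, 2)) = Pow(Add(3, j), Rational(1, 2)))
Function('f')(l, U) = Add(22, Mul(U, Add(U, Mul(-3, l)))) (Function('f')(l, U) = Add(Mul(U, Add(U, Mul(-3, l))), 22) = Add(22, Mul(U, Add(U, Mul(-3, l)))))
Mul(Function('f')(Function('T')(5), -18), Add(-170, Add(Add(71, 161), -168))) = Mul(Add(22, Pow(-18, 2), Mul(-3, -18, Pow(Add(3, 5), Rational(1, 2)))), Add(-170, Add(Add(71, 161), -168))) = Mul(Add(22, 324, Mul(-3, -18, Pow(8, Rational(1, 2)))), Add(-170, Add(232, -168))) = Mul(Add(22, 324, Mul(-3, -18, Mul(2, Pow(2, Rational(1, 2))))), Add(-170, 64)) = Mul(Add(22, 324, Mul(108, Pow(2, Rational(1, 2)))), -106) = Mul(Add(346, Mul(108, Pow(2, Rational(1, 2)))), -106) = Add(-36676, Mul(-11448, Pow(2, Rational(1, 2))))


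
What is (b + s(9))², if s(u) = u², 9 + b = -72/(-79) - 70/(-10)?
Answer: 39853969/6241 ≈ 6385.8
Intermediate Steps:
b = -86/79 (b = -9 + (-72/(-79) - 70/(-10)) = -9 + (-72*(-1/79) - 70*(-⅒)) = -9 + (72/79 + 7) = -9 + 625/79 = -86/79 ≈ -1.0886)
(b + s(9))² = (-86/79 + 9²)² = (-86/79 + 81)² = (6313/79)² = 39853969/6241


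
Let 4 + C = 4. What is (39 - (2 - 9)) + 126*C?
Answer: 46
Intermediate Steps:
C = 0 (C = -4 + 4 = 0)
(39 - (2 - 9)) + 126*C = (39 - (2 - 9)) + 126*0 = (39 - 1*(-7)) + 0 = (39 + 7) + 0 = 46 + 0 = 46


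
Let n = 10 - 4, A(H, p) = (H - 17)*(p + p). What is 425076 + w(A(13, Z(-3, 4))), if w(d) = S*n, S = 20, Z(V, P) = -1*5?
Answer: 425196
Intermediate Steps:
Z(V, P) = -5
A(H, p) = 2*p*(-17 + H) (A(H, p) = (-17 + H)*(2*p) = 2*p*(-17 + H))
n = 6
w(d) = 120 (w(d) = 20*6 = 120)
425076 + w(A(13, Z(-3, 4))) = 425076 + 120 = 425196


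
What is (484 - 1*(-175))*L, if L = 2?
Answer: 1318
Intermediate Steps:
(484 - 1*(-175))*L = (484 - 1*(-175))*2 = (484 + 175)*2 = 659*2 = 1318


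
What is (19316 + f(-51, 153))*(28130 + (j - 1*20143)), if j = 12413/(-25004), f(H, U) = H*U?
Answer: 2299083181455/25004 ≈ 9.1949e+7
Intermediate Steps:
j = -12413/25004 (j = 12413*(-1/25004) = -12413/25004 ≈ -0.49644)
(19316 + f(-51, 153))*(28130 + (j - 1*20143)) = (19316 - 51*153)*(28130 + (-12413/25004 - 1*20143)) = (19316 - 7803)*(28130 + (-12413/25004 - 20143)) = 11513*(28130 - 503667985/25004) = 11513*(199694535/25004) = 2299083181455/25004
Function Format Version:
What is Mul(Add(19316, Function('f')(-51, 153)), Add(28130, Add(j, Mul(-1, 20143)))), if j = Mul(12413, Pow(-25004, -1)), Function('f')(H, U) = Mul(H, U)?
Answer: Rational(2299083181455, 25004) ≈ 9.1949e+7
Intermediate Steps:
j = Rational(-12413, 25004) (j = Mul(12413, Rational(-1, 25004)) = Rational(-12413, 25004) ≈ -0.49644)
Mul(Add(19316, Function('f')(-51, 153)), Add(28130, Add(j, Mul(-1, 20143)))) = Mul(Add(19316, Mul(-51, 153)), Add(28130, Add(Rational(-12413, 25004), Mul(-1, 20143)))) = Mul(Add(19316, -7803), Add(28130, Add(Rational(-12413, 25004), -20143))) = Mul(11513, Add(28130, Rational(-503667985, 25004))) = Mul(11513, Rational(199694535, 25004)) = Rational(2299083181455, 25004)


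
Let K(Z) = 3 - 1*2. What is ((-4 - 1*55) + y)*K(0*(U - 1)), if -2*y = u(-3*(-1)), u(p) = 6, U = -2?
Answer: -62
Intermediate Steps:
y = -3 (y = -1/2*6 = -3)
K(Z) = 1 (K(Z) = 3 - 2 = 1)
((-4 - 1*55) + y)*K(0*(U - 1)) = ((-4 - 1*55) - 3)*1 = ((-4 - 55) - 3)*1 = (-59 - 3)*1 = -62*1 = -62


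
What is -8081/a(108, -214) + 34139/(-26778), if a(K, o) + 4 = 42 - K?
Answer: 53500822/468615 ≈ 114.17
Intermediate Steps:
a(K, o) = 38 - K (a(K, o) = -4 + (42 - K) = 38 - K)
-8081/a(108, -214) + 34139/(-26778) = -8081/(38 - 1*108) + 34139/(-26778) = -8081/(38 - 108) + 34139*(-1/26778) = -8081/(-70) - 34139/26778 = -8081*(-1/70) - 34139/26778 = 8081/70 - 34139/26778 = 53500822/468615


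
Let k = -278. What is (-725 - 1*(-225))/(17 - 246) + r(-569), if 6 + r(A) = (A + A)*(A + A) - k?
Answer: 296627864/229 ≈ 1.2953e+6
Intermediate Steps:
r(A) = 272 + 4*A**2 (r(A) = -6 + ((A + A)*(A + A) - 1*(-278)) = -6 + ((2*A)*(2*A) + 278) = -6 + (4*A**2 + 278) = -6 + (278 + 4*A**2) = 272 + 4*A**2)
(-725 - 1*(-225))/(17 - 246) + r(-569) = (-725 - 1*(-225))/(17 - 246) + (272 + 4*(-569)**2) = (-725 + 225)/(-229) + (272 + 4*323761) = -1/229*(-500) + (272 + 1295044) = 500/229 + 1295316 = 296627864/229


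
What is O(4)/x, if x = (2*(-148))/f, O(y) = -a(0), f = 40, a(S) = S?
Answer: 0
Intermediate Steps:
O(y) = 0 (O(y) = -1*0 = 0)
x = -37/5 (x = (2*(-148))/40 = -296*1/40 = -37/5 ≈ -7.4000)
O(4)/x = 0/(-37/5) = 0*(-5/37) = 0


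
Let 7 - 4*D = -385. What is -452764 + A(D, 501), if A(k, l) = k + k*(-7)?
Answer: -453352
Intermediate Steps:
D = 98 (D = 7/4 - ¼*(-385) = 7/4 + 385/4 = 98)
A(k, l) = -6*k (A(k, l) = k - 7*k = -6*k)
-452764 + A(D, 501) = -452764 - 6*98 = -452764 - 588 = -453352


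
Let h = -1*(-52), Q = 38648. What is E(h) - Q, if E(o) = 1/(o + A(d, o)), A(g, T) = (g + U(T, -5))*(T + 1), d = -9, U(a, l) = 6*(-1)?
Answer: -28715465/743 ≈ -38648.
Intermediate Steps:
U(a, l) = -6
h = 52
A(g, T) = (1 + T)*(-6 + g) (A(g, T) = (g - 6)*(T + 1) = (-6 + g)*(1 + T) = (1 + T)*(-6 + g))
E(o) = 1/(-15 - 14*o) (E(o) = 1/(o + (-6 - 9 - 6*o + o*(-9))) = 1/(o + (-6 - 9 - 6*o - 9*o)) = 1/(o + (-15 - 15*o)) = 1/(-15 - 14*o))
E(h) - Q = 1/(-15 - 14*52) - 1*38648 = 1/(-15 - 728) - 38648 = 1/(-743) - 38648 = -1/743 - 38648 = -28715465/743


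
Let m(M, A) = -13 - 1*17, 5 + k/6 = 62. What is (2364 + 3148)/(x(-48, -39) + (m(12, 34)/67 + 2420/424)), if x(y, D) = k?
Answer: 39146224/2466239 ≈ 15.873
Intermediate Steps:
k = 342 (k = -30 + 6*62 = -30 + 372 = 342)
x(y, D) = 342
m(M, A) = -30 (m(M, A) = -13 - 17 = -30)
(2364 + 3148)/(x(-48, -39) + (m(12, 34)/67 + 2420/424)) = (2364 + 3148)/(342 + (-30/67 + 2420/424)) = 5512/(342 + (-30*1/67 + 2420*(1/424))) = 5512/(342 + (-30/67 + 605/106)) = 5512/(342 + 37355/7102) = 5512/(2466239/7102) = 5512*(7102/2466239) = 39146224/2466239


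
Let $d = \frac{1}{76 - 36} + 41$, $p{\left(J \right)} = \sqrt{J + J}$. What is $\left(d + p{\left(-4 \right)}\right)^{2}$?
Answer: $\frac{2680081}{1600} + \frac{1641 i \sqrt{2}}{10} \approx 1675.1 + 232.07 i$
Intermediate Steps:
$p{\left(J \right)} = \sqrt{2} \sqrt{J}$ ($p{\left(J \right)} = \sqrt{2 J} = \sqrt{2} \sqrt{J}$)
$d = \frac{1641}{40}$ ($d = \frac{1}{40} + 41 = \frac{1641}{40} \approx 41.025$)
$\left(d + p{\left(-4 \right)}\right)^{2} = \left(\frac{1641}{40} + \sqrt{2} \sqrt{-4}\right)^{2} = \left(\frac{1641}{40} + \sqrt{2} \cdot 2 i\right)^{2} = \left(\frac{1641}{40} + 2 i \sqrt{2}\right)^{2}$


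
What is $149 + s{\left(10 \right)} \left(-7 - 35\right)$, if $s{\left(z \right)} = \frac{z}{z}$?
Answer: $107$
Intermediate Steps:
$s{\left(z \right)} = 1$
$149 + s{\left(10 \right)} \left(-7 - 35\right) = 149 + 1 \left(-7 - 35\right) = 149 + 1 \left(-42\right) = 149 - 42 = 107$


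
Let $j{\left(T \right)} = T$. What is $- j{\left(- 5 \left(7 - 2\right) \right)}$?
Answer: $25$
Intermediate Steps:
$- j{\left(- 5 \left(7 - 2\right) \right)} = - \left(-5\right) \left(7 - 2\right) = - \left(-5\right) 5 = \left(-1\right) \left(-25\right) = 25$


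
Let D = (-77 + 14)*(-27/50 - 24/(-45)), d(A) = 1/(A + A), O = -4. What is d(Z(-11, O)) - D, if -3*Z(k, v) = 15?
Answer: -13/25 ≈ -0.52000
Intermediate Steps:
Z(k, v) = -5 (Z(k, v) = -⅓*15 = -5)
d(A) = 1/(2*A)
D = 21/50 (D = -63*(-27*1/50 - 24*(-1/45)) = -63*(-27/50 + 8/15) = -63*(-1/150) = 21/50 ≈ 0.42000)
d(Z(-11, O)) - D = (½)/(-5) - 1*21/50 = (½)*(-⅕) - 21/50 = -⅒ - 21/50 = -13/25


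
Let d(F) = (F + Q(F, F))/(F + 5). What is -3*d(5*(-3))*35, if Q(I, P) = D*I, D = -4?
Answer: 945/2 ≈ 472.50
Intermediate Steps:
Q(I, P) = -4*I
d(F) = -3*F/(5 + F) (d(F) = (F - 4*F)/(F + 5) = (-3*F)/(5 + F) = -3*F/(5 + F))
-3*d(5*(-3))*35 = -(-9)*5*(-3)/(5 + 5*(-3))*35 = -(-9)*(-15)/(5 - 15)*35 = -(-9)*(-15)/(-10)*35 = -(-9)*(-15)*(-1)/10*35 = -3*(-9/2)*35 = (27/2)*35 = 945/2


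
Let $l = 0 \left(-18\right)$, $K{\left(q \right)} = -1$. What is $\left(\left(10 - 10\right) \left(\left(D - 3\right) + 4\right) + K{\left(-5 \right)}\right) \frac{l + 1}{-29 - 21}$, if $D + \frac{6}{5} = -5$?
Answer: $\frac{1}{50} \approx 0.02$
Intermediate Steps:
$l = 0$
$D = - \frac{31}{5}$ ($D = - \frac{6}{5} - 5 = - \frac{31}{5} \approx -6.2$)
$\left(\left(10 - 10\right) \left(\left(D - 3\right) + 4\right) + K{\left(-5 \right)}\right) \frac{l + 1}{-29 - 21} = \left(\left(10 - 10\right) \left(\left(- \frac{31}{5} - 3\right) + 4\right) - 1\right) \frac{0 + 1}{-29 - 21} = \left(0 \left(- \frac{46}{5} + 4\right) - 1\right) 1 \frac{1}{-50} = \left(0 \left(- \frac{26}{5}\right) - 1\right) 1 \left(- \frac{1}{50}\right) = \left(0 - 1\right) \left(- \frac{1}{50}\right) = \left(-1\right) \left(- \frac{1}{50}\right) = \frac{1}{50}$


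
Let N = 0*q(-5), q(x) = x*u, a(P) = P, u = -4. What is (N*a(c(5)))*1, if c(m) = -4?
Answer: 0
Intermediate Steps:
q(x) = -4*x (q(x) = x*(-4) = -4*x)
N = 0 (N = 0*(-4*(-5)) = 0*20 = 0)
(N*a(c(5)))*1 = (0*(-4))*1 = 0*1 = 0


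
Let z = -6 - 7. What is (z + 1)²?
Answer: 144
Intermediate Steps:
z = -13
(z + 1)² = (-13 + 1)² = (-12)² = 144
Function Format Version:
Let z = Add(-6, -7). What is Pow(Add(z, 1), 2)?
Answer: 144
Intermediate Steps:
z = -13
Pow(Add(z, 1), 2) = Pow(Add(-13, 1), 2) = Pow(-12, 2) = 144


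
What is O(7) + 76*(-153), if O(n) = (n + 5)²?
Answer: -11484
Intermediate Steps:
O(n) = (5 + n)²
O(7) + 76*(-153) = (5 + 7)² + 76*(-153) = 12² - 11628 = 144 - 11628 = -11484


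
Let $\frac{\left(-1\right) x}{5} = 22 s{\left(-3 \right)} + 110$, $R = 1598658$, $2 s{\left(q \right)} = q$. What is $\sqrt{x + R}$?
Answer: $\sqrt{1598273} \approx 1264.2$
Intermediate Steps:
$s{\left(q \right)} = \frac{q}{2}$
$x = -385$ ($x = - 5 \left(22 \cdot \frac{1}{2} \left(-3\right) + 110\right) = - 5 \left(22 \left(- \frac{3}{2}\right) + 110\right) = - 5 \left(-33 + 110\right) = \left(-5\right) 77 = -385$)
$\sqrt{x + R} = \sqrt{-385 + 1598658} = \sqrt{1598273}$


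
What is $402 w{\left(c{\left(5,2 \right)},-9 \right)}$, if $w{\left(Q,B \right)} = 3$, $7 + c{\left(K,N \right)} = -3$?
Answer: $1206$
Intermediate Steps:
$c{\left(K,N \right)} = -10$ ($c{\left(K,N \right)} = -7 - 3 = -10$)
$402 w{\left(c{\left(5,2 \right)},-9 \right)} = 402 \cdot 3 = 1206$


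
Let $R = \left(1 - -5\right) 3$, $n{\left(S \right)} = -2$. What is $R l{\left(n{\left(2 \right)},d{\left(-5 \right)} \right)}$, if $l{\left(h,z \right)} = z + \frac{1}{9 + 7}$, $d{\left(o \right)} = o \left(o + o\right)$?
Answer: $\frac{7209}{8} \approx 901.13$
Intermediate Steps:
$d{\left(o \right)} = 2 o^{2}$ ($d{\left(o \right)} = o 2 o = 2 o^{2}$)
$R = 18$ ($R = \left(1 + 5\right) 3 = 6 \cdot 3 = 18$)
$l{\left(h,z \right)} = \frac{1}{16} + z$ ($l{\left(h,z \right)} = z + \frac{1}{16} = \frac{1}{16} + z$)
$R l{\left(n{\left(2 \right)},d{\left(-5 \right)} \right)} = 18 \left(\frac{1}{16} + 2 \left(-5\right)^{2}\right) = 18 \left(\frac{1}{16} + 2 \cdot 25\right) = 18 \left(\frac{1}{16} + 50\right) = 18 \cdot \frac{801}{16} = \frac{7209}{8}$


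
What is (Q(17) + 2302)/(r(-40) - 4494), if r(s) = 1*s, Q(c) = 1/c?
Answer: -39135/77078 ≈ -0.50773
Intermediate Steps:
r(s) = s
(Q(17) + 2302)/(r(-40) - 4494) = (1/17 + 2302)/(-40 - 4494) = (1/17 + 2302)/(-4534) = (39135/17)*(-1/4534) = -39135/77078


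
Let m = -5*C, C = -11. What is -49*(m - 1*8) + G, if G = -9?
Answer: -2312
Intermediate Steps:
m = 55 (m = -5*(-11) = 55)
-49*(m - 1*8) + G = -49*(55 - 1*8) - 9 = -49*(55 - 8) - 9 = -49*47 - 9 = -2303 - 9 = -2312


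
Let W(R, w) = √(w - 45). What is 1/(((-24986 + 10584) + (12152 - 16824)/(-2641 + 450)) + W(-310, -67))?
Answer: -34563145505/497704989332986 - 4800481*I*√7/248852494666493 ≈ -6.9445e-5 - 5.1038e-8*I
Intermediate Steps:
W(R, w) = √(-45 + w)
1/(((-24986 + 10584) + (12152 - 16824)/(-2641 + 450)) + W(-310, -67)) = 1/(((-24986 + 10584) + (12152 - 16824)/(-2641 + 450)) + √(-45 - 67)) = 1/((-14402 - 4672/(-2191)) + √(-112)) = 1/((-14402 - 4672*(-1/2191)) + 4*I*√7) = 1/((-14402 + 4672/2191) + 4*I*√7) = 1/(-31550110/2191 + 4*I*√7)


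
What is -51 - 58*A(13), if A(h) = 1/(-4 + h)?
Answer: -517/9 ≈ -57.444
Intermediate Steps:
-51 - 58*A(13) = -51 - 58/(-4 + 13) = -51 - 58/9 = -517/9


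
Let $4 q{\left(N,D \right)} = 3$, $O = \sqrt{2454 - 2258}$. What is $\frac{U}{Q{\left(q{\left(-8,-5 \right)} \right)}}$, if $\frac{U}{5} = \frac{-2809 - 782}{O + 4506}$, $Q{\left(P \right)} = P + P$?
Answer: $- \frac{1197}{452} \approx -2.6482$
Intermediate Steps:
$O = 14$ ($O = \sqrt{196} = 14$)
$q{\left(N,D \right)} = \frac{3}{4}$ ($q{\left(N,D \right)} = \frac{1}{4} \cdot 3 = \frac{3}{4}$)
$Q{\left(P \right)} = 2 P$
$U = - \frac{3591}{904}$ ($U = 5 \frac{-2809 - 782}{14 + 4506} = 5 \left(- \frac{3591}{4520}\right) = - \frac{3591}{904} \approx -3.9723$)
$\frac{U}{Q{\left(q{\left(-8,-5 \right)} \right)}} = - \frac{3591}{904 \cdot 2 \cdot \frac{3}{4}} = - \frac{3591}{904 \cdot \frac{3}{2}} = \left(- \frac{3591}{904}\right) \frac{2}{3} = - \frac{1197}{452}$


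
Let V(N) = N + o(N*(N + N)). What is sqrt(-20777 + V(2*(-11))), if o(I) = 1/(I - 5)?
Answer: 14*I*sqrt(10934437)/321 ≈ 144.22*I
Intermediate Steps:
o(I) = 1/(-5 + I)
V(N) = N + 1/(-5 + 2*N**2) (V(N) = N + 1/(-5 + N*(N + N)) = N + 1/(-5 + N*(2*N)) = N + 1/(-5 + 2*N**2))
sqrt(-20777 + V(2*(-11))) = sqrt(-20777 + (2*(-11) + 1/(-5 + 2*(2*(-11))**2))) = sqrt(-20777 + (-22 + 1/(-5 + 2*(-22)**2))) = sqrt(-20777 + (-22 + 1/(-5 + 2*484))) = sqrt(-20777 + (-22 + 1/(-5 + 968))) = sqrt(-20777 + (-22 + 1/963)) = sqrt(-20777 - 21185/963) = sqrt(-20029436/963) = 14*I*sqrt(10934437)/321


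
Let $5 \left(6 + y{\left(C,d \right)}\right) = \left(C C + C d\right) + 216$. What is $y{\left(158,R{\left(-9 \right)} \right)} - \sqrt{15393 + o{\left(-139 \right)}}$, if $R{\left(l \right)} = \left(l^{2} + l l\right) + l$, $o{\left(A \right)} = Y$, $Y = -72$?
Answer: $\frac{49324}{5} - \sqrt{15321} \approx 9741.0$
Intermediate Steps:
$o{\left(A \right)} = -72$
$R{\left(l \right)} = l + 2 l^{2}$ ($R{\left(l \right)} = \left(l^{2} + l^{2}\right) + l = 2 l^{2} + l = l + 2 l^{2}$)
$y{\left(C,d \right)} = \frac{186}{5} + \frac{C^{2}}{5} + \frac{C d}{5}$ ($y{\left(C,d \right)} = -6 + \frac{\left(C C + C d\right) + 216}{5} = -6 + \frac{\left(C^{2} + C d\right) + 216}{5} = -6 + \frac{216 + C^{2} + C d}{5} = -6 + \left(\frac{216}{5} + \frac{C^{2}}{5} + \frac{C d}{5}\right) = \frac{186}{5} + \frac{C^{2}}{5} + \frac{C d}{5}$)
$y{\left(158,R{\left(-9 \right)} \right)} - \sqrt{15393 + o{\left(-139 \right)}} = \left(\frac{186}{5} + \frac{158^{2}}{5} + \frac{1}{5} \cdot 158 \left(- 9 \left(1 + 2 \left(-9\right)\right)\right)\right) - \sqrt{15393 - 72} = \left(\frac{186}{5} + \frac{1}{5} \cdot 24964 + \frac{1}{5} \cdot 158 \left(- 9 \left(1 - 18\right)\right)\right) - \sqrt{15321} = \left(\frac{186}{5} + \frac{24964}{5} + \frac{1}{5} \cdot 158 \left(\left(-9\right) \left(-17\right)\right)\right) - \sqrt{15321} = \left(\frac{186}{5} + \frac{24964}{5} + \frac{1}{5} \cdot 158 \cdot 153\right) - \sqrt{15321} = \left(\frac{186}{5} + \frac{24964}{5} + \frac{24174}{5}\right) - \sqrt{15321} = \frac{49324}{5} - \sqrt{15321}$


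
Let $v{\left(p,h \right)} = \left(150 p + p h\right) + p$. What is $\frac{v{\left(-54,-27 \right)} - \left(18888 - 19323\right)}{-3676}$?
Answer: $\frac{6261}{3676} \approx 1.7032$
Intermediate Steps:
$v{\left(p,h \right)} = 151 p + h p$ ($v{\left(p,h \right)} = \left(150 p + h p\right) + p = 151 p + h p$)
$\frac{v{\left(-54,-27 \right)} - \left(18888 - 19323\right)}{-3676} = \frac{- 54 \left(151 - 27\right) - \left(18888 - 19323\right)}{-3676} = \left(\left(-54\right) 124 - -435\right) \left(- \frac{1}{3676}\right) = \left(-6696 + 435\right) \left(- \frac{1}{3676}\right) = \left(-6261\right) \left(- \frac{1}{3676}\right) = \frac{6261}{3676}$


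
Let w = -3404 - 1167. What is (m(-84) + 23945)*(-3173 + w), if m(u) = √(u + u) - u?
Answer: -186080576 - 15488*I*√42 ≈ -1.8608e+8 - 1.0037e+5*I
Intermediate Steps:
m(u) = -u + √2*√u (m(u) = √(2*u) - u = √2*√u - u = -u + √2*√u)
w = -4571
(m(-84) + 23945)*(-3173 + w) = ((-1*(-84) + √2*√(-84)) + 23945)*(-3173 - 4571) = ((84 + √2*(2*I*√21)) + 23945)*(-7744) = ((84 + 2*I*√42) + 23945)*(-7744) = (24029 + 2*I*√42)*(-7744) = -186080576 - 15488*I*√42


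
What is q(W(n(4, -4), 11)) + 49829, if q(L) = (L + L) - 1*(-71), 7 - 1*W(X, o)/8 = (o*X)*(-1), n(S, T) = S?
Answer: 50716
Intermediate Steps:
W(X, o) = 56 + 8*X*o (W(X, o) = 56 - 8*o*X*(-1) = 56 - 8*X*o*(-1) = 56 - (-8)*X*o = 56 + 8*X*o)
q(L) = 71 + 2*L (q(L) = 2*L + 71 = 71 + 2*L)
q(W(n(4, -4), 11)) + 49829 = (71 + 2*(56 + 8*4*11)) + 49829 = (71 + 2*(56 + 352)) + 49829 = (71 + 2*408) + 49829 = (71 + 816) + 49829 = 887 + 49829 = 50716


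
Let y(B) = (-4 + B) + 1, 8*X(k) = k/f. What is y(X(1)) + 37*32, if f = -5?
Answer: 47239/40 ≈ 1181.0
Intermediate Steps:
X(k) = -k/40 (X(k) = (k/(-5))/8 = (k*(-1/5))/8 = (-k/5)/8 = -k/40)
y(B) = -3 + B
y(X(1)) + 37*32 = (-3 - 1/40*1) + 37*32 = (-3 - 1/40) + 1184 = -121/40 + 1184 = 47239/40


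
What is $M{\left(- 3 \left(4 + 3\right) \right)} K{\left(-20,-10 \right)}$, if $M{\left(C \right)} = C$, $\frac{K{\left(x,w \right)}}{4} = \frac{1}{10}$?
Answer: $- \frac{42}{5} \approx -8.4$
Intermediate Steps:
$K{\left(x,w \right)} = \frac{2}{5}$ ($K{\left(x,w \right)} = \frac{4}{10} = 4 \cdot \frac{1}{10} = \frac{2}{5}$)
$M{\left(- 3 \left(4 + 3\right) \right)} K{\left(-20,-10 \right)} = - 3 \left(4 + 3\right) \frac{2}{5} = \left(-3\right) 7 \cdot \frac{2}{5} = \left(-21\right) \frac{2}{5} = - \frac{42}{5}$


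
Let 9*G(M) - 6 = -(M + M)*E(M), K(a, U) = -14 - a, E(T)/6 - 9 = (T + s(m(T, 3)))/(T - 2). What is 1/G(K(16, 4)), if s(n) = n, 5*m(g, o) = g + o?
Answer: 12/4859 ≈ 0.0024696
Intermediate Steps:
m(g, o) = g/5 + o/5 (m(g, o) = (g + o)/5 = g/5 + o/5)
E(T) = 54 + 6*(⅗ + 6*T/5)/(-2 + T) (E(T) = 54 + 6*((T + (T/5 + (⅕)*3))/(T - 2)) = 54 + 6*((T + (T/5 + ⅗))/(-2 + T)) = 54 + 6*((T + (⅗ + T/5))/(-2 + T)) = 54 + 6*((⅗ + 6*T/5)/(-2 + T)) = 54 + 6*(⅗ + 6*T/5)/(-2 + T))
G(M) = ⅔ - 4*M*(-29 + 17*M)/(5*(-2 + M)) (G(M) = ⅔ + (-(M + M)*18*(-29 + 17*M)/(5*(-2 + M)))/9 = ⅔ + (-2*M*18*(-29 + 17*M)/(5*(-2 + M)))/9 = ⅔ + (-36*M*(-29 + 17*M)/(5*(-2 + M)))/9 = ⅔ - 4*M*(-29 + 17*M)/(5*(-2 + M)))
1/G(K(16, 4)) = 1/(2*(-10 - 102*(-14 - 1*16)² + 179*(-14 - 1*16))/(15*(-2 + (-14 - 1*16)))) = 1/(2*(-10 - 102*(-14 - 16)² + 179*(-14 - 16))/(15*(-2 + (-14 - 16)))) = 1/(2*(-10 - 102*(-30)² + 179*(-30))/(15*(-2 - 30))) = 1/((2/15)*(-10 - 102*900 - 5370)/(-32)) = 1/((2/15)*(-1/32)*(-10 - 91800 - 5370)) = 1/((2/15)*(-1/32)*(-97180)) = 1/(4859/12) = 12/4859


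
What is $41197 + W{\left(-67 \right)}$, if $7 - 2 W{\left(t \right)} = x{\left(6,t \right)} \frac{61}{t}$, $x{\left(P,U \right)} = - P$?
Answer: $\frac{5520501}{134} \approx 41198.0$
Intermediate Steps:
$W{\left(t \right)} = \frac{7}{2} + \frac{183}{t}$ ($W{\left(t \right)} = \frac{7}{2} - \frac{\left(-1\right) 6 \frac{61}{t}}{2} = \frac{7}{2} - \frac{\left(-6\right) \frac{61}{t}}{2} = \frac{7}{2} - \frac{\left(-366\right) \frac{1}{t}}{2} = \frac{7}{2} + \frac{183}{t}$)
$41197 + W{\left(-67 \right)} = 41197 + \left(\frac{7}{2} + \frac{183}{-67}\right) = 41197 + \left(\frac{7}{2} + 183 \left(- \frac{1}{67}\right)\right) = 41197 + \left(\frac{7}{2} - \frac{183}{67}\right) = 41197 + \frac{103}{134} = \frac{5520501}{134}$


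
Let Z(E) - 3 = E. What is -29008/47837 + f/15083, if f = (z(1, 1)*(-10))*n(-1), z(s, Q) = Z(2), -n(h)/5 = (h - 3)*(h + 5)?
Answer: -628875664/721525471 ≈ -0.87159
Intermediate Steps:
Z(E) = 3 + E
n(h) = -5*(-3 + h)*(5 + h) (n(h) = -5*(h - 3)*(h + 5) = -5*(-3 + h)*(5 + h))
z(s, Q) = 5 (z(s, Q) = 3 + 2 = 5)
f = -4000 (f = (5*(-10))*(75 - 10*(-1) - 5*(-1)²) = -50*(75 + 10 - 5*1) = -50*(75 + 10 - 5) = -50*80 = -4000)
-29008/47837 + f/15083 = -29008/47837 - 4000/15083 = -628875664/721525471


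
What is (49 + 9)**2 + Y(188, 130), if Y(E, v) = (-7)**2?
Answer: 3413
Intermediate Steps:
Y(E, v) = 49
(49 + 9)**2 + Y(188, 130) = (49 + 9)**2 + 49 = 58**2 + 49 = 3364 + 49 = 3413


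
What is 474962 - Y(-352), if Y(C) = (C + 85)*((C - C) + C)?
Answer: 380978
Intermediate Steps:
Y(C) = C*(85 + C) (Y(C) = (85 + C)*(0 + C) = (85 + C)*C = C*(85 + C))
474962 - Y(-352) = 474962 - (-352)*(85 - 352) = 474962 - (-352)*(-267) = 474962 - 1*93984 = 474962 - 93984 = 380978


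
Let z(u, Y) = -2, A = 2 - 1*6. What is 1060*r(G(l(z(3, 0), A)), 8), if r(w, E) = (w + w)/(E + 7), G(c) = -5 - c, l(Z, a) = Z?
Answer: -424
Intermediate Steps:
A = -4 (A = 2 - 6 = -4)
r(w, E) = 2*w/(7 + E) (r(w, E) = (2*w)/(7 + E) = 2*w/(7 + E))
1060*r(G(l(z(3, 0), A)), 8) = 1060*(2*(-5 - 1*(-2))/(7 + 8)) = 1060*(2*(-5 + 2)/15) = 1060*(2*(-3)*(1/15)) = 1060*(-⅖) = -424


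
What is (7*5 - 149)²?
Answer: 12996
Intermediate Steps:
(7*5 - 149)² = (35 - 149)² = (-114)² = 12996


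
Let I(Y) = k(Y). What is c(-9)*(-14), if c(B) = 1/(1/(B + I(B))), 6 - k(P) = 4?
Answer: 98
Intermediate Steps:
k(P) = 2 (k(P) = 6 - 1*4 = 6 - 4 = 2)
I(Y) = 2
c(B) = 2 + B (c(B) = 1/(1/(B + 2)) = 1/(1/(2 + B)) = 2 + B)
c(-9)*(-14) = (2 - 9)*(-14) = -7*(-14) = 98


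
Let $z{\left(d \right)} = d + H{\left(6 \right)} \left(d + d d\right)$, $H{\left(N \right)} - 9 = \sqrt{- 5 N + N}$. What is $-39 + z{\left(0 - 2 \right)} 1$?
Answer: $-23 + 4 i \sqrt{6} \approx -23.0 + 9.798 i$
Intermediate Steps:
$H{\left(N \right)} = 9 + 2 \sqrt{- N}$ ($H{\left(N \right)} = 9 + \sqrt{- 5 N + N} = 9 + \sqrt{- 4 N} = 9 + 2 \sqrt{- N}$)
$z{\left(d \right)} = d + \left(9 + 2 i \sqrt{6}\right) \left(d + d^{2}\right)$ ($z{\left(d \right)} = d + \left(9 + 2 \sqrt{\left(-1\right) 6}\right) \left(d + d d\right) = d + \left(9 + 2 \sqrt{-6}\right) \left(d + d^{2}\right) = d + \left(9 + 2 i \sqrt{6}\right) \left(d + d^{2}\right)$)
$-39 + z{\left(0 - 2 \right)} 1 = -39 + \left(0 - 2\right) \left(10 + \left(0 - 2\right) \left(9 + 2 i \sqrt{6}\right) + 2 i \sqrt{6}\right) 1 = -39 + - 2 \left(10 - 2 \left(9 + 2 i \sqrt{6}\right) + 2 i \sqrt{6}\right) 1 = -39 + - 2 \left(10 - \left(18 + 4 i \sqrt{6}\right) + 2 i \sqrt{6}\right) 1 = -39 + - 2 \left(-8 - 2 i \sqrt{6}\right) 1 = -39 + \left(16 + 4 i \sqrt{6}\right) 1 = -39 + \left(16 + 4 i \sqrt{6}\right) = -23 + 4 i \sqrt{6}$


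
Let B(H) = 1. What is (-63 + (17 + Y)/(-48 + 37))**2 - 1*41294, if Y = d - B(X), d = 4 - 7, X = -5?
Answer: -4498138/121 ≈ -37175.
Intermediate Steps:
d = -3
Y = -4 (Y = -3 - 1*1 = -3 - 1 = -4)
(-63 + (17 + Y)/(-48 + 37))**2 - 1*41294 = (-63 + (17 - 4)/(-48 + 37))**2 - 1*41294 = (-63 + 13/(-11))**2 - 41294 = (-63 + 13*(-1/11))**2 - 41294 = (-63 - 13/11)**2 - 41294 = (-706/11)**2 - 41294 = 498436/121 - 41294 = -4498138/121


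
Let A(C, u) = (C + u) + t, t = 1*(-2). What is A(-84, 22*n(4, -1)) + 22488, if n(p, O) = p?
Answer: 22490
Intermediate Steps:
t = -2
A(C, u) = -2 + C + u (A(C, u) = (C + u) - 2 = -2 + C + u)
A(-84, 22*n(4, -1)) + 22488 = (-2 - 84 + 22*4) + 22488 = (-2 - 84 + 88) + 22488 = 2 + 22488 = 22490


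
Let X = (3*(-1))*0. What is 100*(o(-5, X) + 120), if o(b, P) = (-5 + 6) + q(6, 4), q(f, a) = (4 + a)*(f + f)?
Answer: 21700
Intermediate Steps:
q(f, a) = 2*f*(4 + a) (q(f, a) = (4 + a)*(2*f) = 2*f*(4 + a))
X = 0 (X = -3*0 = 0)
o(b, P) = 97 (o(b, P) = (-5 + 6) + 2*6*(4 + 4) = 1 + 2*6*8 = 1 + 96 = 97)
100*(o(-5, X) + 120) = 100*(97 + 120) = 100*217 = 21700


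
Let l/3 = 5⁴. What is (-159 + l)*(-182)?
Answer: -312312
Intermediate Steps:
l = 1875 (l = 3*5⁴ = 3*625 = 1875)
(-159 + l)*(-182) = (-159 + 1875)*(-182) = 1716*(-182) = -312312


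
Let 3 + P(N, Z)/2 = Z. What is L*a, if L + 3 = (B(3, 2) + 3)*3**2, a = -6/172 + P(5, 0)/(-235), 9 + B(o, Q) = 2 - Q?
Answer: 10773/20210 ≈ 0.53305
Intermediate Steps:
B(o, Q) = -7 - Q (B(o, Q) = -9 + (2 - Q) = -7 - Q)
P(N, Z) = -6 + 2*Z
a = -189/20210 (a = -6/172 + (-6 + 2*0)/(-235) = -6*1/172 + (-6 + 0)*(-1/235) = -3/86 - 6*(-1/235) = -3/86 + 6/235 = -189/20210 ≈ -0.0093518)
L = -57 (L = -3 + ((-7 - 1*2) + 3)*3**2 = -3 + ((-7 - 2) + 3)*9 = -3 + (-9 + 3)*9 = -3 - 6*9 = -3 - 54 = -57)
L*a = -57*(-189/20210) = 10773/20210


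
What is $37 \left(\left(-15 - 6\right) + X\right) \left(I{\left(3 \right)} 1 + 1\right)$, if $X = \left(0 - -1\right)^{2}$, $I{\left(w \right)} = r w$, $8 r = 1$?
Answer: $- \frac{2035}{2} \approx -1017.5$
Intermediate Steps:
$r = \frac{1}{8}$ ($r = \frac{1}{8} \cdot 1 = \frac{1}{8} \approx 0.125$)
$I{\left(w \right)} = \frac{w}{8}$
$X = 1$ ($X = \left(0 + 1\right)^{2} = 1^{2} = 1$)
$37 \left(\left(-15 - 6\right) + X\right) \left(I{\left(3 \right)} 1 + 1\right) = 37 \left(\left(-15 - 6\right) + 1\right) \left(\frac{1}{8} \cdot 3 \cdot 1 + 1\right) = 37 \left(-21 + 1\right) \left(\frac{3}{8} \cdot 1 + 1\right) = 37 \left(-20\right) \left(\frac{3}{8} + 1\right) = \left(-740\right) \frac{11}{8} = - \frac{2035}{2}$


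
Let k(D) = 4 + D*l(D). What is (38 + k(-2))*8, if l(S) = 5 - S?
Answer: 224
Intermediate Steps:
k(D) = 4 + D*(5 - D)
(38 + k(-2))*8 = (38 + (4 - 1*(-2)*(-5 - 2)))*8 = (38 + (4 - 1*(-2)*(-7)))*8 = (38 + (4 - 14))*8 = (38 - 10)*8 = 28*8 = 224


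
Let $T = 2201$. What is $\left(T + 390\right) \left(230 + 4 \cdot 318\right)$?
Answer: $3891682$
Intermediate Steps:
$\left(T + 390\right) \left(230 + 4 \cdot 318\right) = \left(2201 + 390\right) \left(230 + 4 \cdot 318\right) = 2591 \left(230 + 1272\right) = 2591 \cdot 1502 = 3891682$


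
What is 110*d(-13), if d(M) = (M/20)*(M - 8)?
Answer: 3003/2 ≈ 1501.5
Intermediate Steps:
d(M) = M*(-8 + M)/20 (d(M) = (M*(1/20))*(-8 + M) = (M/20)*(-8 + M) = M*(-8 + M)/20)
110*d(-13) = 110*((1/20)*(-13)*(-8 - 13)) = 110*((1/20)*(-13)*(-21)) = 110*(273/20) = 3003/2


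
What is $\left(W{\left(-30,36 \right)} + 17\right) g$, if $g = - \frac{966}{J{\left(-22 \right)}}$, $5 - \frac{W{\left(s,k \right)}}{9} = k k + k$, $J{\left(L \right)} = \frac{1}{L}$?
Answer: $-253451352$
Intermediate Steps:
$W{\left(s,k \right)} = 45 - 9 k - 9 k^{2}$ ($W{\left(s,k \right)} = 45 - 9 \left(k k + k\right) = 45 - 9 \left(k^{2} + k\right) = 45 - 9 \left(k + k^{2}\right) = 45 - \left(9 k + 9 k^{2}\right) = 45 - 9 k - 9 k^{2}$)
$g = 21252$ ($g = - \frac{966}{\frac{1}{-22}} = - \frac{966}{- \frac{1}{22}} = \left(-966\right) \left(-22\right) = 21252$)
$\left(W{\left(-30,36 \right)} + 17\right) g = \left(\left(45 - 324 - 9 \cdot 36^{2}\right) + 17\right) 21252 = \left(\left(45 - 324 - 11664\right) + 17\right) 21252 = \left(-11943 + 17\right) 21252 = \left(-11926\right) 21252 = -253451352$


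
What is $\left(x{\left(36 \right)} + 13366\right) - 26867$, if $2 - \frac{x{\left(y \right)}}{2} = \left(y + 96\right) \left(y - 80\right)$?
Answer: $-1881$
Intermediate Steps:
$x{\left(y \right)} = 4 - 2 \left(-80 + y\right) \left(96 + y\right)$ ($x{\left(y \right)} = 4 - 2 \left(y + 96\right) \left(y - 80\right) = 4 - 2 \left(96 + y\right) \left(-80 + y\right) = 4 - 2 \left(-80 + y\right) \left(96 + y\right)$)
$\left(x{\left(36 \right)} + 13366\right) - 26867 = \left(\left(15364 - 1152 - 2 \cdot 36^{2}\right) + 13366\right) - 26867 = \left(\left(15364 - 1152 - 2592\right) + 13366\right) - 26867 = \left(11620 + 13366\right) - 26867 = 24986 - 26867 = -1881$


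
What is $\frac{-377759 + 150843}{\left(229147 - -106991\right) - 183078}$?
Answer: $- \frac{56729}{38265} \approx -1.4825$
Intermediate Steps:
$\frac{-377759 + 150843}{\left(229147 - -106991\right) - 183078} = - \frac{226916}{\left(229147 + 106991\right) - 183078} = - \frac{226916}{336138 - 183078} = - \frac{226916}{153060} = \left(-226916\right) \frac{1}{153060} = - \frac{56729}{38265}$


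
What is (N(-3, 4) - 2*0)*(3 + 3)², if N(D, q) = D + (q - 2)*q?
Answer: 180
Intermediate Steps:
N(D, q) = D + q*(-2 + q) (N(D, q) = D + (-2 + q)*q = D + q*(-2 + q))
(N(-3, 4) - 2*0)*(3 + 3)² = ((-3 + 4² - 2*4) - 2*0)*(3 + 3)² = ((-3 + 16 - 8) + 0)*6² = (5 + 0)*36 = 5*36 = 180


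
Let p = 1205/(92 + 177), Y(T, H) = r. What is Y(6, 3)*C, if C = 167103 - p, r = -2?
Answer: -89899004/269 ≈ -3.3420e+5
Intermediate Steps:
Y(T, H) = -2
p = 1205/269 ≈ 4.4796
C = 44949502/269 (C = 167103 - 1*1205/269 = 167103 - 1205/269 = 44949502/269 ≈ 1.6710e+5)
Y(6, 3)*C = -2*44949502/269 = -89899004/269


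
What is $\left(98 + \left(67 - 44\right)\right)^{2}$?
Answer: $14641$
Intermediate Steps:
$\left(98 + \left(67 - 44\right)\right)^{2} = \left(98 + 23\right)^{2} = 121^{2} = 14641$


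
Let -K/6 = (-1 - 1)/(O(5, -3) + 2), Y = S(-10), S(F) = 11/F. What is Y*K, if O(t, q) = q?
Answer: 66/5 ≈ 13.200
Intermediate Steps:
Y = -11/10 (Y = 11/(-10) = 11*(-⅒) = -11/10 ≈ -1.1000)
K = -12 (K = -6*(-1 - 1)/(-3 + 2) = -(-12)/(-1) = -(-12)*(-1) = -6*2 = -12)
Y*K = -11/10*(-12) = 66/5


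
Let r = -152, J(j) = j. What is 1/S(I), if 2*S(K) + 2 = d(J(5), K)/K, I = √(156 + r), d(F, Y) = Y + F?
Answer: 4/3 ≈ 1.3333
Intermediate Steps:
d(F, Y) = F + Y
I = 2 (I = √(156 - 152) = √4 = 2)
S(K) = -1 + (5 + K)/(2*K) (S(K) = -1 + ((5 + K)/K)/2 = -1 + (5 + K)/(2*K))
1/S(I) = 1/((½)*(5 - 1*2)/2) = 1/((½)*(½)*(5 - 2)) = 1/((½)*(½)*3) = 1/(¾) = 4/3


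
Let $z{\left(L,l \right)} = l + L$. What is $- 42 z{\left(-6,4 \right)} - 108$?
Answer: $-24$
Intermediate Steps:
$z{\left(L,l \right)} = L + l$
$- 42 z{\left(-6,4 \right)} - 108 = - 42 \left(-6 + 4\right) - 108 = \left(-42\right) \left(-2\right) - 108 = 84 - 108 = -24$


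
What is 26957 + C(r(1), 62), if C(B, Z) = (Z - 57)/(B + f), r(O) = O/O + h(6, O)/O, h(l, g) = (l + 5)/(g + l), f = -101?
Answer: 18573338/689 ≈ 26957.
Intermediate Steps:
h(l, g) = (5 + l)/(g + l)
r(O) = 1 + 11/(O*(6 + O)) (r(O) = O/O + ((5 + 6)/(O + 6))/O = 1 + (11/(6 + O))/O = 1 + 11/(O*(6 + O)))
C(B, Z) = (-57 + Z)/(-101 + B) (C(B, Z) = (Z - 57)/(B - 101) = (-57 + Z)/(-101 + B))
26957 + C(r(1), 62) = 26957 + (-57 + 62)/(-101 + (11 + 1*(6 + 1))/(1*(6 + 1))) = 26957 + 5/(-101 + 1*(11 + 1*7)/7) = 26957 + 5/(-101 + 1*(1/7)*(11 + 7)) = 26957 + 5/(-101 + 1*(1/7)*18) = 26957 + 5/(-101 + 18/7) = 26957 + 5/(-689/7) = 26957 - 7/689*5 = 26957 - 35/689 = 18573338/689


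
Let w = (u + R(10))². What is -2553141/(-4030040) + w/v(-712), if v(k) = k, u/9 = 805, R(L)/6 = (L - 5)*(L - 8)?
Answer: -13440831714663/179336780 ≈ -74947.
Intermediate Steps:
R(L) = 6*(-8 + L)*(-5 + L) (R(L) = 6*((L - 5)*(L - 8)) = 6*((-5 + L)*(-8 + L)) = 6*((-8 + L)*(-5 + L)) = 6*(-8 + L)*(-5 + L))
u = 7245 (u = 9*805 = 7245)
w = 53363025 (w = (7245 + (240 - 78*10 + 6*10²))² = (7245 + (240 - 780 + 6*100))² = (7245 + (240 - 780 + 600))² = (7245 + 60)² = 7305² = 53363025)
-2553141/(-4030040) + w/v(-712) = -2553141/(-4030040) + 53363025/(-712) = -2553141*(-1/4030040) + 53363025*(-1/712) = 2553141/4030040 - 53363025/712 = -13440831714663/179336780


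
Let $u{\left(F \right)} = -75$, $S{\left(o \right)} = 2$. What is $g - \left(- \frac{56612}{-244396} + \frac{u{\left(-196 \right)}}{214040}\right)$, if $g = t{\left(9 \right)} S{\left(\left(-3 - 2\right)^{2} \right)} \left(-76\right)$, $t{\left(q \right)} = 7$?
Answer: $- \frac{2783524600627}{2615525992} \approx -1064.2$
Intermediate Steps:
$g = -1064$ ($g = 7 \cdot 2 \left(-76\right) = 14 \left(-76\right) = -1064$)
$g - \left(- \frac{56612}{-244396} + \frac{u{\left(-196 \right)}}{214040}\right) = -1064 - \left(- \frac{56612}{-244396} - \frac{75}{214040}\right) = -1064 - \left(\left(-56612\right) \left(- \frac{1}{244396}\right) - \frac{15}{42808}\right) = -1064 - \left(\frac{14153}{61099} - \frac{15}{42808}\right) = -1064 - \frac{604945139}{2615525992} = - \frac{2783524600627}{2615525992}$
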